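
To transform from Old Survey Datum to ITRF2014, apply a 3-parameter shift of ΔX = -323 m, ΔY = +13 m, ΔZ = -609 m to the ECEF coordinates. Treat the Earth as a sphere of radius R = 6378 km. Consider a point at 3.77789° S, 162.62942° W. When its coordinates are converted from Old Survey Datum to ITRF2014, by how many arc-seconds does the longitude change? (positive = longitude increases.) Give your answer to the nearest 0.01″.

Δλ = -3.53″

sin φ = -0.065889, cos φ = 0.997827, sin λ = -0.298551, cos λ = -0.954394.
East component: ΔE = −sin λ·ΔX + cos λ·ΔY = −(-0.298551)(-323) + (-0.954394)(13) = -108.84 m.
1° of latitude spans πR/180 = 111317 m; at latitude φ, 1° of longitude spans that × cos φ = 111075.2 m, so Δλ = -108.84 / 111075.2 × 3600 = -3.528″.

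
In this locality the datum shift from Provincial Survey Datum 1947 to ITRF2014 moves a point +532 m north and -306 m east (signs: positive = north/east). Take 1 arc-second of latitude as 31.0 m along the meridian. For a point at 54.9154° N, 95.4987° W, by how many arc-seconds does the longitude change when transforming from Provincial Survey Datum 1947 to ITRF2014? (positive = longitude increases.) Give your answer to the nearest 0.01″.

Δλ = -17.17″

At latitude 54.9154°, cos φ = 0.574785.
1″ of longitude at this latitude = 31.00 × cos φ = 17.8183 m, so Δλ = -306.0 / 17.8183 = -17.173″.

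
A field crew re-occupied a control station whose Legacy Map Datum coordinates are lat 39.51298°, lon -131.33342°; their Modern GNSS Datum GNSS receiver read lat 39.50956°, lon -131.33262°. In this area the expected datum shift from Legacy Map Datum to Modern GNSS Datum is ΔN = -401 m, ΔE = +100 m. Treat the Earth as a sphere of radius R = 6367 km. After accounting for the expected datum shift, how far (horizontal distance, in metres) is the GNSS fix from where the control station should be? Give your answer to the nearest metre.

Observed coordinate differences: Δφ = -0.00342°, Δλ = +0.00080°.
Converting to metres (1° lat = 111125 m, cos φ = 0.771480): observed ΔN = -380.0 m, observed ΔE = 68.6 m.
Subtracting the expected shift leaves a residual of -380.0 − (-401) = 21.0 m north and 68.6 − (100) = -31.4 m east.
Residual distance = √(21.0² + (-31.4)²) = 37.8 m.

38 m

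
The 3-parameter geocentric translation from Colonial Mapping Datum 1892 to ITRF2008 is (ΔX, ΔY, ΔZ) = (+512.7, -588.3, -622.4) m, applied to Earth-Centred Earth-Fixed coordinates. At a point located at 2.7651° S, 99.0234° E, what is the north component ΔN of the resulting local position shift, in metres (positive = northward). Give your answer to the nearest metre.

ΔN = -654 m

The local north axis is (−sin φ cos λ, −sin φ sin λ, cos φ), giving ΔN = -3.879 − 28.029 − 621.675 = -653.58 m.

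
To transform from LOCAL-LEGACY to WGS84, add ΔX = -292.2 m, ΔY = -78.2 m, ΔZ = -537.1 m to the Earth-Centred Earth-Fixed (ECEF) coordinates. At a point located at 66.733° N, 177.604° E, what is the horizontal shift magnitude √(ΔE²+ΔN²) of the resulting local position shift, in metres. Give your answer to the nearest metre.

At φ = 66.733°, λ = 177.604°: sin φ = 0.918674, cos φ = 0.395016, sin λ = 0.041806, cos λ = -0.999126.
ΔE = −sin λ·ΔX + cos λ·ΔY = −(0.041806)·(-292.2) + (-0.999126)·(-78.2) = 90.35 m.
ΔN = −sin φ cos λ·ΔX − sin φ sin λ·ΔY + cos φ·ΔZ = −(0.918674)(-0.999126)(-292.2) − (0.918674)(0.041806)(-78.2) + (0.395016)(-537.1) = -477.36 m.
Horizontal magnitude = √(ΔE² + ΔN²) = √(90.35² + (-477.36)²) = 485.84 m.

486 m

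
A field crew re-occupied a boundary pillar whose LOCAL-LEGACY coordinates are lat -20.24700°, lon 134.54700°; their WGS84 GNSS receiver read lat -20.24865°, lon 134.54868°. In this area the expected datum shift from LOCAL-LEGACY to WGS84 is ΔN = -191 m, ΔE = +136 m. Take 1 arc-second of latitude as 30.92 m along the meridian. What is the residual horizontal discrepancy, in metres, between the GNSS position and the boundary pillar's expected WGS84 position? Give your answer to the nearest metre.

Observed coordinate differences: Δφ = -0.00165°, Δλ = +0.00168°.
Converting to metres (1° lat = 111312 m, cos φ = 0.938209): observed ΔN = -183.7 m, observed ΔE = 175.4 m.
Subtracting the expected shift leaves a residual of -183.7 − (-191) = 7.3 m north and 175.4 − (136) = 39.4 m east.
Residual distance = √(7.3² + 39.4²) = 40.1 m.

40 m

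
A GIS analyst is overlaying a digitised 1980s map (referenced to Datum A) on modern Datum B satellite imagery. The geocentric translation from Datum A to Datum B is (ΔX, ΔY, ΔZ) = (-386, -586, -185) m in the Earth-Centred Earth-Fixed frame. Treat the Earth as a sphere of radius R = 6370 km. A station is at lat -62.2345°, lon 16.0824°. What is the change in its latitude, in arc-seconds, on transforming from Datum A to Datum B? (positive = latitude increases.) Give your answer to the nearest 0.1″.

sin φ = -0.884862, cos φ = 0.465854, sin λ = 0.277020, cos λ = 0.960864.
North component: ΔN = −sin φ cos λ·ΔX − sin φ sin λ·ΔY + cos φ·ΔZ = −(-0.884862)(0.960864)(-386) − (-0.884862)(0.277020)(-586) + (0.465854)(-185) = -558.02 m.
1° of latitude spans πR/180 = 111177 m, so Δφ = -558.02 / 111177 × 3600 = -18.069″.

Δφ = -18.1″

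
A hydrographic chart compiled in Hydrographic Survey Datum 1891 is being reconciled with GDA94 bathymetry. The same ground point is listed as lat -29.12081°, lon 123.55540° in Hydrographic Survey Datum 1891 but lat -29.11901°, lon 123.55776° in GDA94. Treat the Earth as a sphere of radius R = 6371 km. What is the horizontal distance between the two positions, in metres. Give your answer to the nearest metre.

Δφ = -29.11901° − -29.12081° = +0.00180°; Δλ = 123.55776° − 123.55540° = +0.00236°.
1° along a meridian = πR/180 = 111195 m.
ΔN = Δφ × 111195 = 200.2 m; ΔE = Δλ × 111195 × cos(-29.12081°) = +0.00236 × 111195 × 0.873596 = 229.2 m.
Distance = √(ΔE² + ΔN²) = √(229.2² + 200.2²) = 304.3 m.

304 m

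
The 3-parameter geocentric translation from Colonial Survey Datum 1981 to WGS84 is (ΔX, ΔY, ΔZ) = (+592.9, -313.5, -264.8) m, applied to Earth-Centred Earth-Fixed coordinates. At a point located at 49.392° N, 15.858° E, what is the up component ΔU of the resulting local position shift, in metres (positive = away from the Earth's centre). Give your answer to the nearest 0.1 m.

The local up (radial) axis is (cos φ cos λ, cos φ sin λ, sin φ), giving ΔU = 371.220 − 55.758 − 201.031 = 114.43 m.

ΔU = 114.4 m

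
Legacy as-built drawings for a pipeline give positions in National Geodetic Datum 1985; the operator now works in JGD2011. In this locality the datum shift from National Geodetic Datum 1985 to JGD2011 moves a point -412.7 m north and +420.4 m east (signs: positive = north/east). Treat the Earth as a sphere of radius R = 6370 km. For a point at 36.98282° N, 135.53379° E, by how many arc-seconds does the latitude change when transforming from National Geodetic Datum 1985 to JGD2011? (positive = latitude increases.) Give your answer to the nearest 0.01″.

On a sphere of radius R, 1 rad of latitude = R, so Δφ = ΔN / R = -412.7 / 6370000 = -6.4788e-05 rad = -13.363″.

Δφ = -13.36″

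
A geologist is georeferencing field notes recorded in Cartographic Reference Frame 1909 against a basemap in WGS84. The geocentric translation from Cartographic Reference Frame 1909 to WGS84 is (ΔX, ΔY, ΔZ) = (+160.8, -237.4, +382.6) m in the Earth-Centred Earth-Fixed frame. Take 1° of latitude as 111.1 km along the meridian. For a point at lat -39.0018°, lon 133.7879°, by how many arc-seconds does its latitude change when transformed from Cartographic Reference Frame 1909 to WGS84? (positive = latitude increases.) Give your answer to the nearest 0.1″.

Δφ = 3.9″

sin φ = -0.629345, cos φ = 0.777126, sin λ = 0.721906, cos λ = -0.691991.
North component: ΔN = −sin φ cos λ·ΔX − sin φ sin λ·ΔY + cos φ·ΔZ = −(-0.629345)(-0.691991)(160.8) − (-0.629345)(0.721906)(-237.4) + (0.777126)(382.6) = 119.44 m.
1° of latitude spans 111100 m, so Δφ = 119.44 / 111100 × 3600 = 3.870″.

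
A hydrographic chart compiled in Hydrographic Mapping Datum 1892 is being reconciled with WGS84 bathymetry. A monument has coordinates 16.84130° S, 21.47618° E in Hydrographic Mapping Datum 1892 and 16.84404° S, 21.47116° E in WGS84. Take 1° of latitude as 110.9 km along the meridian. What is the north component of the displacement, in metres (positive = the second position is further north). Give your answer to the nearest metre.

ΔN = -304 m

Δφ = -16.84404° − -16.84130° = -0.00274°; Δλ = 21.47116° − 21.47618° = -0.00502°.
ΔN = Δφ × 110900 = -303.9 m; ΔE = Δλ × 110900 × cos(-16.84130°) = -0.00502 × 110900 × 0.957111 = -532.8 m.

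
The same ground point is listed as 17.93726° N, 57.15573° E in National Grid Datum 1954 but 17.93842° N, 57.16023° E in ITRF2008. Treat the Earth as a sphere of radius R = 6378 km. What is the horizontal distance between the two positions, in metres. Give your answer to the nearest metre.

Δφ = 17.93842° − 17.93726° = +0.00116°; Δλ = 57.16023° − 57.15573° = +0.00450°.
1° along a meridian = πR/180 = 111317 m.
ΔN = Δφ × 111317 = 129.1 m; ΔE = Δλ × 111317 × cos(17.93726°) = +0.00450 × 111317 × 0.951394 = 476.6 m.
Distance = √(ΔE² + ΔN²) = √(476.6² + 129.1²) = 493.8 m.

494 m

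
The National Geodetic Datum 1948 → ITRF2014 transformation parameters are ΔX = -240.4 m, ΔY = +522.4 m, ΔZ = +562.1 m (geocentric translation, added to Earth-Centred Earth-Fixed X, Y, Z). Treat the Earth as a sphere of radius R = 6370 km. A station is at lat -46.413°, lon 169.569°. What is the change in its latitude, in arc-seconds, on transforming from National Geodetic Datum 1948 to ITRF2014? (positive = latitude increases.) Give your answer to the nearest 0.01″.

sin φ = -0.724328, cos φ = 0.689455, sin λ = 0.181051, cos λ = -0.983474.
North component: ΔN = −sin φ cos λ·ΔX − sin φ sin λ·ΔY + cos φ·ΔZ = −(-0.724328)(-0.983474)(-240.4) − (-0.724328)(0.181051)(522.4) + (0.689455)(562.1) = 627.30 m.
1° of latitude spans πR/180 = 111177 m, so Δφ = 627.30 / 111177 × 3600 = 20.312″.

Δφ = 20.31″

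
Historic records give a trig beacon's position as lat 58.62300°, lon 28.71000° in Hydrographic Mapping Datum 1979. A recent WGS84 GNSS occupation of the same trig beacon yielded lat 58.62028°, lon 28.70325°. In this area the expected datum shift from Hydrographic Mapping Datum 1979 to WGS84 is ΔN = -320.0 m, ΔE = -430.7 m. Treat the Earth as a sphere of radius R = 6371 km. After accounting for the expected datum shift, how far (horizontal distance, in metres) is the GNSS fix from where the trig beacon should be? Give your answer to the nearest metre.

Observed coordinate differences: Δφ = -0.00272°, Δλ = -0.00675°.
Converting to metres (1° lat = 111195 m, cos φ = 0.520667): observed ΔN = -302.5 m, observed ΔE = -390.8 m.
Subtracting the expected shift leaves a residual of -302.5 − (-320.0) = 17.5 m north and -390.8 − (-430.7) = 39.9 m east.
Residual distance = √(17.5² + 39.9²) = 43.6 m.

44 m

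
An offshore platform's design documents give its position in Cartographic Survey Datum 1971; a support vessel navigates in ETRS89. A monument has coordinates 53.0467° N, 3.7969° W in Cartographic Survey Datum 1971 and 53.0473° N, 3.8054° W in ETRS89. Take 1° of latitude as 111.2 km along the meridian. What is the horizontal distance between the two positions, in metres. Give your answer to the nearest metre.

572 m

Δφ = 53.0473° − 53.0467° = +0.0006°; Δλ = -3.8054° − -3.7969° = -0.0085°.
ΔN = Δφ × 111200 = 66.7 m; ΔE = Δλ × 111200 × cos(53.0467°) = -0.0085 × 111200 × 0.601164 = -568.2 m.
Distance = √(ΔE² + ΔN²) = √((-568.2)² + 66.7²) = 572.1 m.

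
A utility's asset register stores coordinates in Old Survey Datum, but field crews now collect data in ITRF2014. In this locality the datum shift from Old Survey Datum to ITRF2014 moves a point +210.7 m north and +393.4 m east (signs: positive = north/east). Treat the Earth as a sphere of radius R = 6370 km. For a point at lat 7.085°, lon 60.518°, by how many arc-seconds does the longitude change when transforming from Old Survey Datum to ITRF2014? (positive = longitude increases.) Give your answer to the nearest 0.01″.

Δλ = 12.84″

At latitude 7.085°, cos φ = 0.992364.
One radian of longitude at latitude φ spans R cos φ, so Δλ = ΔE / (R cos φ) = 393.4 / (6370000 × 0.992364) = 6.2233e-05 rad = 12.837″.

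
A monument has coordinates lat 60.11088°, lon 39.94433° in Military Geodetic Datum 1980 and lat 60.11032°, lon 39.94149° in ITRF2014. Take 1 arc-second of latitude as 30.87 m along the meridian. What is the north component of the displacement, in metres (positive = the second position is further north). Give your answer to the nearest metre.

ΔN = -62 m

Δφ = 60.11032° − 60.11088° = -0.00056°; Δλ = 39.94149° − 39.94433° = -0.00284°.
1° of latitude = 3600 × 30.87 = 111132 m.
ΔN = Δφ × 111132 = -62.2 m; ΔE = Δλ × 111132 × cos(60.11088°) = -0.00284 × 111132 × 0.498323 = -157.3 m.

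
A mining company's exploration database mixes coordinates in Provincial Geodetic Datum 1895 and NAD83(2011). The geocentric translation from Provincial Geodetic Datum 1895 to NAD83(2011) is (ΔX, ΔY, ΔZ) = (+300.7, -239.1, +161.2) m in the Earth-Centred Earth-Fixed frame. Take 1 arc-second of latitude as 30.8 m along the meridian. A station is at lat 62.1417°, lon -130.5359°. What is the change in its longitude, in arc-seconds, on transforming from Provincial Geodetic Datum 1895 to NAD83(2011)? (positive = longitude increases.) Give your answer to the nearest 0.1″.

sin φ = 0.884106, cos φ = 0.467286, sin λ = -0.759999, cos λ = -0.649924.
East component: ΔE = −sin λ·ΔX + cos λ·ΔY = −(-0.759999)(300.7) + (-0.649924)(-239.1) = 383.93 m.
1° of latitude spans 3600 × 30.80 = 110880 m; at latitude φ, 1° of longitude spans that × cos φ = 51812.7 m, so Δλ = 383.93 / 51812.7 × 3600 = 26.676″.

Δλ = 26.7″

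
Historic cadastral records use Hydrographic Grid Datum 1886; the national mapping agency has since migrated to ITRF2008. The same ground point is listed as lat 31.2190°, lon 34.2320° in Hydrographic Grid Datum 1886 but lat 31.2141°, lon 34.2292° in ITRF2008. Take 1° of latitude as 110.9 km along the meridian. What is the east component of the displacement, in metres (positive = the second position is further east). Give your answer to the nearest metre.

Δφ = 31.2141° − 31.2190° = -0.0049°; Δλ = 34.2292° − 34.2320° = -0.0028°.
ΔN = Δφ × 110900 = -543.4 m; ΔE = Δλ × 110900 × cos(31.2190°) = -0.0028 × 110900 × 0.855192 = -265.6 m.

ΔE = -266 m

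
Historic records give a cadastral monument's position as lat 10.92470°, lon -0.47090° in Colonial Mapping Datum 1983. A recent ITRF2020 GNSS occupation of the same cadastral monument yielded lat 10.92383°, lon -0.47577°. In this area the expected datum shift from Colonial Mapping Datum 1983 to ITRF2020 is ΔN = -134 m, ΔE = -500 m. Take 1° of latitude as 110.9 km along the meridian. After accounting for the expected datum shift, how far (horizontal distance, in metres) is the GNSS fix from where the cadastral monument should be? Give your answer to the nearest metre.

48 m

Observed coordinate differences: Δφ = -0.00087°, Δλ = -0.00487°.
Converting to metres (1° lat = 110900 m, cos φ = 0.981877): observed ΔN = -96.5 m, observed ΔE = -530.3 m.
Subtracting the expected shift leaves a residual of -96.5 − (-134) = 37.5 m north and -530.3 − (-500) = -30.3 m east.
Residual distance = √(37.5² + (-30.3)²) = 48.2 m.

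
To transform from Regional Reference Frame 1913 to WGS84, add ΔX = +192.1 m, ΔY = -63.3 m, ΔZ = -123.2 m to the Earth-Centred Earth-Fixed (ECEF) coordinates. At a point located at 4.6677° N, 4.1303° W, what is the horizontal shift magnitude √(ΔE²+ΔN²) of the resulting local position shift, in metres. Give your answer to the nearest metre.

The local east axis at (φ, λ) is (−sin λ, cos λ, 0), so ΔE = −sin(-4.1303°)·192.1 + cos(-4.1303°)·(-63.3) = -49.30 m.
The local north axis is (−sin φ cos λ, −sin φ sin λ, cos φ), giving ΔN = -15.592 − 0.371 − 122.791 = -138.75 m.
Horizontal magnitude = √(ΔE² + ΔN²) = √((-49.30)² + (-138.75)²) = 147.25 m.

147 m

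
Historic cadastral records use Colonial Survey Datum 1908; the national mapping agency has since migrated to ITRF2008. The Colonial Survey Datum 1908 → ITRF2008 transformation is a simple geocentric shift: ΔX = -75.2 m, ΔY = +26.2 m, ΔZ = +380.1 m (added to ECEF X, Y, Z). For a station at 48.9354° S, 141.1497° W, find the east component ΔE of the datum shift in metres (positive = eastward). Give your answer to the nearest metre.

ΔE = -68 m

The local east axis at (φ, λ) is (−sin λ, cos λ, 0), so ΔE = −sin(-141.1497°)·(-75.2) + cos(-141.1497°)·26.2 = -67.58 m.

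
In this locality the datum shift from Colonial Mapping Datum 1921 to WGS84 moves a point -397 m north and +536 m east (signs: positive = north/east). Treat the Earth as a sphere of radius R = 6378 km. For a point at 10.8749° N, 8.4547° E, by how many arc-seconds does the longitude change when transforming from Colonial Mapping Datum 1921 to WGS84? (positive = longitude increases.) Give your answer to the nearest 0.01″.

Δλ = 17.65″

At latitude 10.8749°, cos φ = 0.982041.
One radian of longitude at latitude φ spans R cos φ, so Δλ = ΔE / (R cos φ) = 536.0 / (6378000 × 0.982041) = 8.5576e-05 rad = 17.651″.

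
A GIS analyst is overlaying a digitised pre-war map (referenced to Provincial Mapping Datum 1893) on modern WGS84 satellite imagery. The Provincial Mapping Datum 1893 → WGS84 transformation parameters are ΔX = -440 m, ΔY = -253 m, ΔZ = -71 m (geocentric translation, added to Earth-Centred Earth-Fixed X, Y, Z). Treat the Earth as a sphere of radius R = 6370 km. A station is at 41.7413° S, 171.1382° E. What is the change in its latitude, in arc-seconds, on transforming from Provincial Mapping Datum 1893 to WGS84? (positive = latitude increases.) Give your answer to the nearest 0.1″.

sin φ = -0.665768, cos φ = 0.746158, sin λ = 0.154052, cos λ = -0.988063.
North component: ΔN = −sin φ cos λ·ΔX − sin φ sin λ·ΔY + cos φ·ΔZ = −(-0.665768)(-0.988063)(-440) − (-0.665768)(0.154052)(-253) + (0.746158)(-71) = 210.52 m.
1° of latitude spans πR/180 = 111177 m, so Δφ = 210.52 / 111177 × 3600 = 6.817″.

Δφ = 6.8″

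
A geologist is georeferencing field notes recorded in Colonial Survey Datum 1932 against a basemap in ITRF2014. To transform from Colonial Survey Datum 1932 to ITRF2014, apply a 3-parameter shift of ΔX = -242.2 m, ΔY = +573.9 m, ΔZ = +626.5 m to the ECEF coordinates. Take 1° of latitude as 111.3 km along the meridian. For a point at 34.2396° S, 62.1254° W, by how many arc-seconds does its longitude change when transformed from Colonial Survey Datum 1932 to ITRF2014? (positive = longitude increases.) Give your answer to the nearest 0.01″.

Δλ = 2.12″

sin φ = -0.562655, cos φ = 0.826692, sin λ = -0.883973, cos λ = 0.467538.
East component: ΔE = −sin λ·ΔX + cos λ·ΔY = −(-0.883973)(-242.2) + (0.467538)(573.9) = 54.22 m.
1° of latitude spans 111300 m; at latitude φ, 1° of longitude spans that × cos φ = 92010.8 m, so Δλ = 54.22 / 92010.8 × 3600 = 2.121″.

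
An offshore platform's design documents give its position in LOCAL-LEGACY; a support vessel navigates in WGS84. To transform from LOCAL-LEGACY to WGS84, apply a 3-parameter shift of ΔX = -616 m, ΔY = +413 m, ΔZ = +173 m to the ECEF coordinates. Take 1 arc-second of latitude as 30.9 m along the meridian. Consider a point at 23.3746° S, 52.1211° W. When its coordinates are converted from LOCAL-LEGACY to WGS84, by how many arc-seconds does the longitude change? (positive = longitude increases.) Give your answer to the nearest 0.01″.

sin φ = -0.396741, cos φ = 0.917931, sin λ = -0.789310, cos λ = 0.613995.
East component: ΔE = −sin λ·ΔX + cos λ·ΔY = −(-0.789310)(-616) + (0.613995)(413) = -232.64 m.
1° of latitude spans 3600 × 30.90 = 111240 m; at latitude φ, 1° of longitude spans that × cos φ = 102110.6 m, so Δλ = -232.64 / 102110.6 × 3600 = -8.202″.

Δλ = -8.20″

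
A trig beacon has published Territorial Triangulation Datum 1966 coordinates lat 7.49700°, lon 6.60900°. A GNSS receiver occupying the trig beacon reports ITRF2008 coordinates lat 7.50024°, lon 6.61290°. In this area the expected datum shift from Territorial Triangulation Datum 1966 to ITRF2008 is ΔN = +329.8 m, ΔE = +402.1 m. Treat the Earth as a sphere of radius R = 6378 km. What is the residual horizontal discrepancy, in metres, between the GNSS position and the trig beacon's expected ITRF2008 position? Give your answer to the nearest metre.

Observed coordinate differences: Δφ = +0.00324°, Δλ = +0.00390°.
Converting to metres (1° lat = 111317 m, cos φ = 0.991452): observed ΔN = 360.7 m, observed ΔE = 430.4 m.
Subtracting the expected shift leaves a residual of 360.7 − (329.8) = 30.9 m north and 430.4 − (402.1) = 28.3 m east.
Residual distance = √(30.9² + 28.3²) = 41.9 m.

42 m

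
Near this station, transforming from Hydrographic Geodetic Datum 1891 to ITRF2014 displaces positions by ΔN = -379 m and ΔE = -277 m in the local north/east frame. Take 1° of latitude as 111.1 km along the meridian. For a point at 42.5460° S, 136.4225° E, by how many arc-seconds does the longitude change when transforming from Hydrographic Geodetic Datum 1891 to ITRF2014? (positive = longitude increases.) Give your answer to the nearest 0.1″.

Δλ = -12.2″

At latitude -42.5460°, cos φ = 0.736735.
1° of longitude at this latitude = 111.1 × cos φ = 81.85 km, so Δλ = -277.0 / 81851.2 = -0.0033842° = -12.183″.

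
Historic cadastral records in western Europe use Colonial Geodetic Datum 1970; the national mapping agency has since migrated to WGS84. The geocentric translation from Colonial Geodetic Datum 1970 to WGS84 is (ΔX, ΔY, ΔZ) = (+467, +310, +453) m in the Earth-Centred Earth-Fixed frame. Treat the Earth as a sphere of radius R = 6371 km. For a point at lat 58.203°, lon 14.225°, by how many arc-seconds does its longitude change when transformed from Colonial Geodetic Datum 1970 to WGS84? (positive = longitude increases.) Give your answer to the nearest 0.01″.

Δλ = 11.41″

sin φ = 0.849920, cos φ = 0.526911, sin λ = 0.245730, cos λ = 0.969338.
East component: ΔE = −sin λ·ΔX + cos λ·ΔY = −(0.245730)(467) + (0.969338)(310) = 185.74 m.
1° of latitude spans πR/180 = 111195 m; at latitude φ, 1° of longitude spans that × cos φ = 58589.9 m, so Δλ = 185.74 / 58589.9 × 3600 = 11.413″.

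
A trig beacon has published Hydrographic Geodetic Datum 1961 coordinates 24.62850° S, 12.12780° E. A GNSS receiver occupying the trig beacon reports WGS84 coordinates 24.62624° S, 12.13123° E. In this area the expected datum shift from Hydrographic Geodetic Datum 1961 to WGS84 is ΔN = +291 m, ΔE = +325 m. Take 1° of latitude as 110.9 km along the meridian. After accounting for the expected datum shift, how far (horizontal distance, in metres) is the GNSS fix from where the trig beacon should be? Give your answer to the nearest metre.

45 m

Observed coordinate differences: Δφ = +0.00226°, Δλ = +0.00343°.
Converting to metres (1° lat = 110900 m, cos φ = 0.909029): observed ΔN = 250.6 m, observed ΔE = 345.8 m.
Subtracting the expected shift leaves a residual of 250.6 − (291) = -40.4 m north and 345.8 − (325) = 20.8 m east.
Residual distance = √((-40.4)² + 20.8²) = 45.4 m.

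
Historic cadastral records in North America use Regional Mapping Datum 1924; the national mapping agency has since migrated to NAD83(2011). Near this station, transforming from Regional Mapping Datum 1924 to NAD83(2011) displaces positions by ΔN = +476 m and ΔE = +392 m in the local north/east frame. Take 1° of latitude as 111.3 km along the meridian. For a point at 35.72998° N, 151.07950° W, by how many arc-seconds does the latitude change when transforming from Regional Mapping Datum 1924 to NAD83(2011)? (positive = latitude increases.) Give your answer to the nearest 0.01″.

1° of latitude = 111.3 km, so Δφ = 476.0 / 111300 = 0.0042767° = 15.396″.

Δφ = 15.40″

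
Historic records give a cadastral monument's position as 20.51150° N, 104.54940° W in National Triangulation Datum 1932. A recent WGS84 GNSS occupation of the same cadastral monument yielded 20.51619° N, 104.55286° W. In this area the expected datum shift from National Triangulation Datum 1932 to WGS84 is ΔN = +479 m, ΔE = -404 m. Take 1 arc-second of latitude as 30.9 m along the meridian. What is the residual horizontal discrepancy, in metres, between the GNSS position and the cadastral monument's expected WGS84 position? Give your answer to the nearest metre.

Observed coordinate differences: Δφ = +0.00469°, Δλ = -0.00346°.
Converting to metres (1° lat = 111240 m, cos φ = 0.936602): observed ΔN = 521.7 m, observed ΔE = -360.5 m.
Subtracting the expected shift leaves a residual of 521.7 − (479) = 42.7 m north and -360.5 − (-404) = 43.5 m east.
Residual distance = √(42.7² + 43.5²) = 61.0 m.

61 m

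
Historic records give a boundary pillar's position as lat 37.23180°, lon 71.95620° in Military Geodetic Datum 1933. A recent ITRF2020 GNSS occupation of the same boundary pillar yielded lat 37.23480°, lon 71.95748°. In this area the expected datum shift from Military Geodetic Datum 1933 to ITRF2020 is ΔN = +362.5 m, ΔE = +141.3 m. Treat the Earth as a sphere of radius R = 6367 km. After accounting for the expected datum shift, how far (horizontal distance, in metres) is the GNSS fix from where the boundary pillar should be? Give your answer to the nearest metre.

Observed coordinate differences: Δφ = +0.00300°, Δλ = +0.00128°.
Converting to metres (1° lat = 111125 m, cos φ = 0.796194): observed ΔN = 333.4 m, observed ΔE = 113.3 m.
Subtracting the expected shift leaves a residual of 333.4 − (362.5) = -29.1 m north and 113.3 − (141.3) = -28.0 m east.
Residual distance = √((-29.1)² + (-28.0)²) = 40.4 m.

40 m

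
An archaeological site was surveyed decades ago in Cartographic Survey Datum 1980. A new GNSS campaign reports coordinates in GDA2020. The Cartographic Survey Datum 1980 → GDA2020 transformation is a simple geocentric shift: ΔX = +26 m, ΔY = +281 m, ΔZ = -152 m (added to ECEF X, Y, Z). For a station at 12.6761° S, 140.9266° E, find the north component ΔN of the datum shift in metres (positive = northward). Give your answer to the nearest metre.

ΔN = -114 m

At φ = -12.6761°, λ = 140.9266°: sin φ = -0.219439, cos φ = 0.975626, sin λ = 0.630315, cos λ = -0.776339.
ΔN = −sin φ cos λ·ΔX − sin φ sin λ·ΔY + cos φ·ΔZ = −(-0.219439)(-0.776339)(26) − (-0.219439)(0.630315)(281) + (0.975626)(-152) = -113.86 m.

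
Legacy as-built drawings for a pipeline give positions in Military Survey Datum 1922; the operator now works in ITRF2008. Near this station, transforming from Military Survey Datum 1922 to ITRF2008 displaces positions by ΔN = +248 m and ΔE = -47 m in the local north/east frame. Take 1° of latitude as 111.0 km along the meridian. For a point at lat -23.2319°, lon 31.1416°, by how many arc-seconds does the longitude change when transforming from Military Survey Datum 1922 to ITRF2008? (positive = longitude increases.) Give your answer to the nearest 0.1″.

Δλ = -1.7″

At latitude -23.2319°, cos φ = 0.918916.
1° of longitude at this latitude = 111.0 × cos φ = 102.00 km, so Δλ = -47.0 / 101999.7 = -0.0004608° = -1.659″.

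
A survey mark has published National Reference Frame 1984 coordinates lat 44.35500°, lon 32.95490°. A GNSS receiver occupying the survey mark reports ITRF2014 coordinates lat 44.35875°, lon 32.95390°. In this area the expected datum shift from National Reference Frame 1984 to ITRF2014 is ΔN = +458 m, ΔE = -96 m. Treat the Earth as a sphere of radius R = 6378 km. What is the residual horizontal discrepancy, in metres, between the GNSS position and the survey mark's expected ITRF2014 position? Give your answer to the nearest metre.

44 m

Observed coordinate differences: Δφ = +0.00375°, Δλ = -0.00100°.
Converting to metres (1° lat = 111317 m, cos φ = 0.715022): observed ΔN = 417.4 m, observed ΔE = -79.6 m.
Subtracting the expected shift leaves a residual of 417.4 − (458) = -40.6 m north and -79.6 − (-96) = 16.4 m east.
Residual distance = √((-40.6)² + 16.4²) = 43.8 m.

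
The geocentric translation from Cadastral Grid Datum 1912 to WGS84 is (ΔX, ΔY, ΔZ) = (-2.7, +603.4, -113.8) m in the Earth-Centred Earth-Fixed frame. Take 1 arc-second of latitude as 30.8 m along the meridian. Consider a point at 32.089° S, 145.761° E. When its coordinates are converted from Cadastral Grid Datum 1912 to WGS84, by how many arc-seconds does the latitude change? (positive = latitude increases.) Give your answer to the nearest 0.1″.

sin φ = -0.531236, cos φ = 0.847224, sin λ = 0.562646, cos λ = -0.826698.
North component: ΔN = −sin φ cos λ·ΔX − sin φ sin λ·ΔY + cos φ·ΔZ = −(-0.531236)(-0.826698)(-2.7) − (-0.531236)(0.562646)(603.4) + (0.847224)(-113.8) = 85.13 m.
1° of latitude spans 3600 × 30.80 = 110880 m, so Δφ = 85.13 / 110880 × 3600 = 2.764″.

Δφ = 2.8″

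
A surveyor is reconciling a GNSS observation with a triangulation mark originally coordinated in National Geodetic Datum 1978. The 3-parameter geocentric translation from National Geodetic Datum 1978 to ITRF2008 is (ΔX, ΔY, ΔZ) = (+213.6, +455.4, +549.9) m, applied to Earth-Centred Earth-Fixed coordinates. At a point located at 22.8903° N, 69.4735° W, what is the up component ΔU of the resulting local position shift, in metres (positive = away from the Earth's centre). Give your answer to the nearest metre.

At φ = 22.8903°, λ = -69.4735°: sin φ = 0.388968, cos φ = 0.921251, sin λ = -0.936510, cos λ = 0.350641.
ΔU = cos φ cos λ·ΔX + cos φ sin λ·ΔY + sin φ·ΔZ = (0.921251)(0.350641)(213.6) + (0.921251)(-0.936510)(455.4) + (0.388968)(549.9) = -110.01 m.

ΔU = -110 m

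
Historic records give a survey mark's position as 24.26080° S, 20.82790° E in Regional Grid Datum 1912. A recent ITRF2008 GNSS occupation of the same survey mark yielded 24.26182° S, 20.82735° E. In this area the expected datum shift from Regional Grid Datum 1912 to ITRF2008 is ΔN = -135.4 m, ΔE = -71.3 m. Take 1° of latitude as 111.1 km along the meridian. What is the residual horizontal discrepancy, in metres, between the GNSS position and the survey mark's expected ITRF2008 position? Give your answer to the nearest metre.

27 m

Observed coordinate differences: Δφ = -0.00102°, Δλ = -0.00055°.
Converting to metres (1° lat = 111100 m, cos φ = 0.911685): observed ΔN = -113.3 m, observed ΔE = -55.7 m.
Subtracting the expected shift leaves a residual of -113.3 − (-135.4) = 22.1 m north and -55.7 − (-71.3) = 15.6 m east.
Residual distance = √(22.1² + 15.6²) = 27.0 m.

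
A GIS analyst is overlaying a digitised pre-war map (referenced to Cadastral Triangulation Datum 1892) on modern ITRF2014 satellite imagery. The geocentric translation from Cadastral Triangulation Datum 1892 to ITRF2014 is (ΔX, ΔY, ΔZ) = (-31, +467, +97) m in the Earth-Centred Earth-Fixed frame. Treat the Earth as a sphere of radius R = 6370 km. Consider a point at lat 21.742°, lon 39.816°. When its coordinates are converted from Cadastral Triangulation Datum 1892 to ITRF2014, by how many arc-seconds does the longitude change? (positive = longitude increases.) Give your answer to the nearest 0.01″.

Δλ = 13.20″

sin φ = 0.370428, cos φ = 0.928861, sin λ = 0.640324, cos λ = 0.768105.
East component: ΔE = −sin λ·ΔX + cos λ·ΔY = −(0.640324)(-31) + (0.768105)(467) = 378.55 m.
1° of latitude spans πR/180 = 111177 m; at latitude φ, 1° of longitude spans that × cos φ = 103268.5 m, so Δλ = 378.55 / 103268.5 × 3600 = 13.197″.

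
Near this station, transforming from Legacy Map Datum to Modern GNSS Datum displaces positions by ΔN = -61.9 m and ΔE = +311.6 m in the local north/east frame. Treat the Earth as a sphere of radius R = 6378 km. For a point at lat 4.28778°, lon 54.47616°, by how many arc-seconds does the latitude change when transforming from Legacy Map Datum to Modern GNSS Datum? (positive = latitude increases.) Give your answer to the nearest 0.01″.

Δφ = -2.00″

On a sphere of radius R, 1 rad of latitude = R, so Δφ = ΔN / R = -61.9 / 6378000 = -9.7052e-06 rad = -2.002″.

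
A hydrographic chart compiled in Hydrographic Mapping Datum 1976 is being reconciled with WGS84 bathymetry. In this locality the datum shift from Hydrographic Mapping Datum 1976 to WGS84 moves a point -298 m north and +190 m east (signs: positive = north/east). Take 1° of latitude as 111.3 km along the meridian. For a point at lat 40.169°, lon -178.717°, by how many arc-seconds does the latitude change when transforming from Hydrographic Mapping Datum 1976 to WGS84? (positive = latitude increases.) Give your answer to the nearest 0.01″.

Δφ = -9.64″

1° of latitude = 111.3 km, so Δφ = -298.0 / 111300 = -0.0026774° = -9.639″.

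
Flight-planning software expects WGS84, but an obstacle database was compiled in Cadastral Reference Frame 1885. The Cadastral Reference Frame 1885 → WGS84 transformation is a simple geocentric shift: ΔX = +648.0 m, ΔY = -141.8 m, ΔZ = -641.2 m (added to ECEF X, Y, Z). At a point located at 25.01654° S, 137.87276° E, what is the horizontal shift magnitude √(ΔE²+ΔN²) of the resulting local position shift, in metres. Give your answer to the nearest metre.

At φ = -25.01654°, λ = 137.87276°: sin φ = -0.422880, cos φ = 0.906186, sin λ = 0.670779, cos λ = -0.741657.
ΔE = −sin λ·ΔX + cos λ·ΔY = −(0.670779)·(648.0) + (-0.741657)·(-141.8) = -329.50 m.
ΔN = −sin φ cos λ·ΔX − sin φ sin λ·ΔY + cos φ·ΔZ = −(-0.422880)(-0.741657)(648.0) − (-0.422880)(0.670779)(-141.8) + (0.906186)(-641.2) = -824.50 m.
Horizontal magnitude = √(ΔE² + ΔN²) = √((-329.50)² + (-824.50)²) = 887.90 m.

888 m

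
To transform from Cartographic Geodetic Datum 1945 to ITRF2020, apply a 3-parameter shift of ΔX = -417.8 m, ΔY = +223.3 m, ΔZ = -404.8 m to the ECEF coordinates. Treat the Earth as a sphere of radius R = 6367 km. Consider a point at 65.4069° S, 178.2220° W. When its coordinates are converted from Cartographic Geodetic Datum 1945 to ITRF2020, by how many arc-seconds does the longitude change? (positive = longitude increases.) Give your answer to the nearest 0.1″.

sin φ = -0.909286, cos φ = 0.416171, sin λ = -0.031027, cos λ = -0.999519.
East component: ΔE = −sin λ·ΔX + cos λ·ΔY = −(-0.031027)(-417.8) + (-0.999519)(223.3) = -236.16 m.
1° of latitude spans πR/180 = 111125 m; at latitude φ, 1° of longitude spans that × cos φ = 46247.1 m, so Δλ = -236.16 / 46247.1 × 3600 = -18.383″.

Δλ = -18.4″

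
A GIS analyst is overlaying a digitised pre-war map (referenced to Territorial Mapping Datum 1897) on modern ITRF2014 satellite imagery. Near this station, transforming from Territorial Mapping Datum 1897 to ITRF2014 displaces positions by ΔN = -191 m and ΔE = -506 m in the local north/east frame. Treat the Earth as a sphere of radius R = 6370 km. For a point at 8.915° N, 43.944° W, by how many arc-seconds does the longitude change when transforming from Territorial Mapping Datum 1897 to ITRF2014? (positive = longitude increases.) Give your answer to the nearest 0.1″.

Δλ = -16.6″

At latitude 8.915°, cos φ = 0.987919.
One radian of longitude at latitude φ spans R cos φ, so Δλ = ΔE / (R cos φ) = -506.0 / (6370000 × 0.987919) = -8.0406e-05 rad = -16.585″.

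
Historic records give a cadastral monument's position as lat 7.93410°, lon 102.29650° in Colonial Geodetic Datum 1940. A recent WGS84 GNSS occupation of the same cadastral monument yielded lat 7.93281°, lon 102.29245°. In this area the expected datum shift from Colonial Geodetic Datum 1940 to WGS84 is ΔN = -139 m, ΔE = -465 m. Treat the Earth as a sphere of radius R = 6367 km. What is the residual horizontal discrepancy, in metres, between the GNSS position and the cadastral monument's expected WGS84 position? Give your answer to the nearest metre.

20 m

Observed coordinate differences: Δφ = -0.00129°, Δλ = -0.00405°.
Converting to metres (1° lat = 111125 m, cos φ = 0.990427): observed ΔN = -143.4 m, observed ΔE = -445.7 m.
Subtracting the expected shift leaves a residual of -143.4 − (-139) = -4.4 m north and -445.7 − (-465) = 19.3 m east.
Residual distance = √((-4.4)² + 19.3²) = 19.7 m.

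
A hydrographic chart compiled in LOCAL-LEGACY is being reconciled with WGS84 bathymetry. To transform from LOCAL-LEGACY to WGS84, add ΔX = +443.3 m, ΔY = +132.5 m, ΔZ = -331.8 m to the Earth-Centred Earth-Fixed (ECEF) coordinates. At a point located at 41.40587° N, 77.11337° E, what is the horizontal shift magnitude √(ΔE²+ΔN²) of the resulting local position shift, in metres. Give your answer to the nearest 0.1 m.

The local east axis at (φ, λ) is (−sin λ, cos λ, 0), so ΔE = −sin(77.11337°)·443.3 + cos(77.11337°)·132.5 = -402.58 m.
The local north axis is (−sin φ cos λ, −sin φ sin λ, cos φ), giving ΔN = -65.389 − 85.427 − 248.864 = -399.68 m.
Horizontal magnitude = √(ΔE² + ΔN²) = √((-402.58)² + (-399.68)²) = 567.29 m.

567.3 m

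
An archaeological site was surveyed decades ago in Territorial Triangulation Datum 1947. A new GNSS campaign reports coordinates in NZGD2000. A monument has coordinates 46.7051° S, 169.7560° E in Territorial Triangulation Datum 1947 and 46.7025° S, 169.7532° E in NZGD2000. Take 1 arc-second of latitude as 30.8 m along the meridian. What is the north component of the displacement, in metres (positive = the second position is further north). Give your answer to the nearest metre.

ΔN = 288 m

Δφ = -46.7025° − -46.7051° = +0.0026°; Δλ = 169.7532° − 169.7560° = -0.0028°.
1° of latitude = 3600 × 30.80 = 110880 m.
ΔN = Δφ × 110880 = 288.3 m; ΔE = Δλ × 110880 × cos(-46.7051°) = -0.0028 × 110880 × 0.685754 = -212.9 m.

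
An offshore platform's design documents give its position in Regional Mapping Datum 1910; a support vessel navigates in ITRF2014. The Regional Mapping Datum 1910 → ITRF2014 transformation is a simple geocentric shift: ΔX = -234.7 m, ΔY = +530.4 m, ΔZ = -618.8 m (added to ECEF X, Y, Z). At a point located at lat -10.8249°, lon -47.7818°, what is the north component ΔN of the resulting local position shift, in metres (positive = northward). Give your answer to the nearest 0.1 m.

At φ = -10.8249°, λ = -47.7818°: sin φ = -0.187808, cos φ = 0.982206, sin λ = -0.740591, cos λ = 0.671956.
ΔN = −sin φ cos λ·ΔX − sin φ sin λ·ΔY + cos φ·ΔZ = −(-0.187808)(0.671956)(-234.7) − (-0.187808)(-0.740591)(530.4) + (0.982206)(-618.8) = -711.18 m.

ΔN = -711.2 m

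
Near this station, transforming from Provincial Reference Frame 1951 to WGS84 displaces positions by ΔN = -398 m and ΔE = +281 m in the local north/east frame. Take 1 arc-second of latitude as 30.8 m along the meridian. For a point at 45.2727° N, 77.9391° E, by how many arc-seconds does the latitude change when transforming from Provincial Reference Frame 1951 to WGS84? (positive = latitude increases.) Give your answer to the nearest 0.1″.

1″ of latitude = 30.80 m, so Δφ = -398.0 / 30.80 = -12.922″.

Δφ = -12.9″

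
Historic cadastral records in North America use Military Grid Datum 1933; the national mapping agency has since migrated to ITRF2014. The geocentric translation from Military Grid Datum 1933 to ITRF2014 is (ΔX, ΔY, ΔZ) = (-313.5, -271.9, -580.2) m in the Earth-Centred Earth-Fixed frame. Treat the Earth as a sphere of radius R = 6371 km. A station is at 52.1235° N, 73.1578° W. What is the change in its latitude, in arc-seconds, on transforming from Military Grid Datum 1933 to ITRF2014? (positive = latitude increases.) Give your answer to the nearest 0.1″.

Δφ = -15.9″

sin φ = 0.789336, cos φ = 0.613962, sin λ = -0.957106, cos λ = 0.289737.
North component: ΔN = −sin φ cos λ·ΔX − sin φ sin λ·ΔY + cos φ·ΔZ = −(0.789336)(0.289737)(-313.5) − (0.789336)(-0.957106)(-271.9) + (0.613962)(-580.2) = -489.94 m.
1° of latitude spans πR/180 = 111195 m, so Δφ = -489.94 / 111195 × 3600 = -15.862″.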